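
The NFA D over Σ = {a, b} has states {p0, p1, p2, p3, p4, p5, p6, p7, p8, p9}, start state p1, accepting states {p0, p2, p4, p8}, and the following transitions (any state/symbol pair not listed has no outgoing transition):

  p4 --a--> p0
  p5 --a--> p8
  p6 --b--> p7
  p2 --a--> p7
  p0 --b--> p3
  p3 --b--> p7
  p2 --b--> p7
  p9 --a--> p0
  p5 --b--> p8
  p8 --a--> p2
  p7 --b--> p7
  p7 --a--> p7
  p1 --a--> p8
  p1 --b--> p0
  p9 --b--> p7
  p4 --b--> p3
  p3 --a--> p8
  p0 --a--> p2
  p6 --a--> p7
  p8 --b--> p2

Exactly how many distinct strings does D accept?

8

The useful subgraph on states {p0, p1, p2, p3, p8} is acyclic, so L(D) is finite; the longest accepting path visits 5 useful states, giving maximum string length 4.
Counting accepting paths from p1 by length: 2 of length 1, 3 of length 2, 1 of length 3, 2 of length 4. Total 8.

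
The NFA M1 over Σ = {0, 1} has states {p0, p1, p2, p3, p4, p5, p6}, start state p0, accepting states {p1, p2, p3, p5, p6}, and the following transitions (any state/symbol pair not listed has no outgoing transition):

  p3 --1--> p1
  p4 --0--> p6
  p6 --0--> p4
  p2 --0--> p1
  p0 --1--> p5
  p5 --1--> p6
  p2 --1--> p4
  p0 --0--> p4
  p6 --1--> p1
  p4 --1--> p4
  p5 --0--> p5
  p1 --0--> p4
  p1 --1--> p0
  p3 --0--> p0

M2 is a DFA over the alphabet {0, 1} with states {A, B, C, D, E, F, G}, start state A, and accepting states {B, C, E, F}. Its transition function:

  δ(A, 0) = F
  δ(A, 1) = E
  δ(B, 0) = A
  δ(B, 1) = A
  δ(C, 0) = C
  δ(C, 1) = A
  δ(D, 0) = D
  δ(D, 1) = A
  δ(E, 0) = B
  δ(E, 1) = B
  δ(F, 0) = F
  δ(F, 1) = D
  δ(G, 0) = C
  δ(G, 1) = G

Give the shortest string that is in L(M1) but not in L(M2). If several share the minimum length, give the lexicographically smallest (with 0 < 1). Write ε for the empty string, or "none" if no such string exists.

The string 001 is accepted by M1 but not by M2.
No shorter string lies in the difference, and 001 is the lexicographically first length-3 string in L(M1) \ L(M2).

001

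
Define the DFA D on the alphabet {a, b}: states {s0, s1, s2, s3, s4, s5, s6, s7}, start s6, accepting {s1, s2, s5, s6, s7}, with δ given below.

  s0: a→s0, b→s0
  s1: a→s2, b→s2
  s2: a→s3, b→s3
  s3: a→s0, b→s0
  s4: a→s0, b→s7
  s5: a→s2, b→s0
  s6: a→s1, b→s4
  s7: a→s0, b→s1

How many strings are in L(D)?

The useful subgraph on states {s1, s2, s4, s6, s7} is acyclic, so L(D) is finite; the longest accepting path visits 5 useful states, giving maximum string length 4.
Counting accepting paths from s6 by length: 1 of length 0, 1 of length 1, 3 of length 2, 1 of length 3, 2 of length 4. Total 8.

8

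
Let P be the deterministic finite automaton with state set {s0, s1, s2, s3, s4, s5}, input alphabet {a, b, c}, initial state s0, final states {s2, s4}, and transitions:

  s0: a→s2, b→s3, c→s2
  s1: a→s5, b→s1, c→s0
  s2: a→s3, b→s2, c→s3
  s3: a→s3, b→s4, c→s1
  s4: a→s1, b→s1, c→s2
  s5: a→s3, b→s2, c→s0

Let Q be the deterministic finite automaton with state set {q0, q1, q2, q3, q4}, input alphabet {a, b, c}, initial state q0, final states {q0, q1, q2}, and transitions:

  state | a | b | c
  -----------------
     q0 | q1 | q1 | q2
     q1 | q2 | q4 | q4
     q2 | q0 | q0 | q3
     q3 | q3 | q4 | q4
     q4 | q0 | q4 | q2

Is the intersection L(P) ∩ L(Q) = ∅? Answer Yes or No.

The string a is accepted by both P and Q.
Hence L(P) ∩ L(Q) ≠ ∅.

No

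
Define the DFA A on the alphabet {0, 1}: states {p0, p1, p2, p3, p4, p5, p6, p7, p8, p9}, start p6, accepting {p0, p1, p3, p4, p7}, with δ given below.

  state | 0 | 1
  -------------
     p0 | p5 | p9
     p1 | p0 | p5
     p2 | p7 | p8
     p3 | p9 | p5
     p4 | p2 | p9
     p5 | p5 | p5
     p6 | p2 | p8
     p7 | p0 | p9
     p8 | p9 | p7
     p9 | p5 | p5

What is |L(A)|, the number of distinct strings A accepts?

6

The useful subgraph on states {p0, p2, p6, p7, p8} is acyclic, so L(A) is finite; the longest accepting path visits 5 useful states, giving maximum string length 4.
Counting accepting paths from p6 by length: 2 of length 2, 3 of length 3, 1 of length 4. Total 6.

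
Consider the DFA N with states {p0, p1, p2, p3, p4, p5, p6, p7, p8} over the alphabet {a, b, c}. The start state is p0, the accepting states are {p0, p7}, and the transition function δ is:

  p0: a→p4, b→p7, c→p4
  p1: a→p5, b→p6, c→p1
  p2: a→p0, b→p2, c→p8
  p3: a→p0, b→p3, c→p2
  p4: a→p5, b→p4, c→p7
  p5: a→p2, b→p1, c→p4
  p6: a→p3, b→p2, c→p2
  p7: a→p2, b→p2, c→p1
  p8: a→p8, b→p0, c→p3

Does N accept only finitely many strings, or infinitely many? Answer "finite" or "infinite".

infinite

State p4 is reachable from the start and can reach an accepting state, and it lies on the cycle p4 → p4.
Traversing that cycle any number of times yields accepted strings of unbounded length, so the language is infinite.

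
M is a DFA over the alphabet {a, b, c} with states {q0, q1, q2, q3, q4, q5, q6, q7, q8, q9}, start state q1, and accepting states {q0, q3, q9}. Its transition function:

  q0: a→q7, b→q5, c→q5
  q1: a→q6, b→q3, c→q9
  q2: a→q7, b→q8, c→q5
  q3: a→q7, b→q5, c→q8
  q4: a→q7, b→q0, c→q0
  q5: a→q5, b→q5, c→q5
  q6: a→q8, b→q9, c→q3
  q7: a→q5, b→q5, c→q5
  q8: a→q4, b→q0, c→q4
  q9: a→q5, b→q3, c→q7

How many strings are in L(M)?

The useful subgraph on states {q0, q1, q3, q4, q6, q8, q9} is acyclic, so L(M) is finite; the longest accepting path visits 7 useful states, giving maximum string length 6.
Counting accepting paths from q1 by length: 2 of length 1, 3 of length 2, 3 of length 3, 10 of length 4, 9 of length 5, 4 of length 6. Total 31.

31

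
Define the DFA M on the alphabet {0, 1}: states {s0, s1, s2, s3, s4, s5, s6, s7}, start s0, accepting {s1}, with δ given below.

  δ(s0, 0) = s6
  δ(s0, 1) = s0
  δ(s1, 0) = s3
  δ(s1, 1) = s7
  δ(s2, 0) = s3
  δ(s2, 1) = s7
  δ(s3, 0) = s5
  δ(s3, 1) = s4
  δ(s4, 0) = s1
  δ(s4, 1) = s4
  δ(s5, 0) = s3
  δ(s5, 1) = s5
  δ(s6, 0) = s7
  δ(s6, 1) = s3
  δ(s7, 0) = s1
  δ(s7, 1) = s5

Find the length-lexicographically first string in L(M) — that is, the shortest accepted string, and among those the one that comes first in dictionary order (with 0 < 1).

000

A breadth-first search from s0 reaches an accepting state first via the path s0 → s6 → s7 → s1 on input 000.
No string of length < 3 is accepted (BFS exhausts all shorter strings without reaching an accepting state), and 000 is the lexicographically least accepting string of length 3.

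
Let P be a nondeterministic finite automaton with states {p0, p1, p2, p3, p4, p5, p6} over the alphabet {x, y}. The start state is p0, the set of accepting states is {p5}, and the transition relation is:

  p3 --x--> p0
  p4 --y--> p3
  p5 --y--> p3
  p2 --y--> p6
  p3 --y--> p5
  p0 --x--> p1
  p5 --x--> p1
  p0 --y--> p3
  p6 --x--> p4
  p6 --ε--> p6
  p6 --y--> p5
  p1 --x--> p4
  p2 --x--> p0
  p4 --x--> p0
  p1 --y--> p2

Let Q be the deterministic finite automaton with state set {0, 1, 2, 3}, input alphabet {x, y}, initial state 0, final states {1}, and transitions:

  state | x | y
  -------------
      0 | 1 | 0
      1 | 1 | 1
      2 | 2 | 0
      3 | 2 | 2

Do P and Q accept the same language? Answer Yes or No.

The string yy is accepted by P but rejected by Q.
So L(P) ≠ L(Q).

No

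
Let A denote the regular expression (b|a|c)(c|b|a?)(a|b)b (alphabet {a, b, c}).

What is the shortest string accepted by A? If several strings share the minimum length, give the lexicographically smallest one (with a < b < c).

By inspection of the expression, no string of length less than 3 matches, and aab is the lexicographically first match of length 3.

aab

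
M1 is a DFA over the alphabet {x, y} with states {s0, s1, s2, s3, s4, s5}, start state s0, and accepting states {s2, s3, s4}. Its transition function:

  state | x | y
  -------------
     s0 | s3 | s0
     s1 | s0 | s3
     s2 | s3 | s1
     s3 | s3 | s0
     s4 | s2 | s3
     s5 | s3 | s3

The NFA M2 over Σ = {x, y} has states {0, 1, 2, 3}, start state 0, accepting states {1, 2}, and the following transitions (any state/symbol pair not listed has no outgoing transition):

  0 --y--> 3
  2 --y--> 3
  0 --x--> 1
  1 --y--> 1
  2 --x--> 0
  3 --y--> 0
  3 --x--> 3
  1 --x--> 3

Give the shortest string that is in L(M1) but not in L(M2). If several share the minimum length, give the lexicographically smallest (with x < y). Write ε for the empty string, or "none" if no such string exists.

The string xx is accepted by M1 but not by M2.
No shorter string lies in the difference, and xx is the lexicographically first length-2 string in L(M1) \ L(M2).

xx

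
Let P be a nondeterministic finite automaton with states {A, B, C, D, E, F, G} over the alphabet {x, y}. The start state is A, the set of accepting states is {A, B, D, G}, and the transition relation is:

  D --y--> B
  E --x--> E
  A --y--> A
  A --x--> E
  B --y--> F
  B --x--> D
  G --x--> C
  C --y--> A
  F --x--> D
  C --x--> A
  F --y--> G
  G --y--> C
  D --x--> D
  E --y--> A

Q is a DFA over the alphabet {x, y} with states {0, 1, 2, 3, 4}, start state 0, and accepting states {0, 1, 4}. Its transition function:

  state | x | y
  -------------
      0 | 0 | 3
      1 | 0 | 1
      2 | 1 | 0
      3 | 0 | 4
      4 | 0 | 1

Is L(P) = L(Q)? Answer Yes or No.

The string y is accepted by P but rejected by Q.
So L(P) ≠ L(Q).

No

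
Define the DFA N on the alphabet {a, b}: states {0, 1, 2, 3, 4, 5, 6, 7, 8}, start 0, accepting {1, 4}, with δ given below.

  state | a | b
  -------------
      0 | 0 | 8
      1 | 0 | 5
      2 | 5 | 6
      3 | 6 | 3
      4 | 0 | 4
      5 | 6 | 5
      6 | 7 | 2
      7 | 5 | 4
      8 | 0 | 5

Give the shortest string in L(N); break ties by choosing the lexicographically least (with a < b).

A breadth-first search from 0 reaches an accepting state first via the path 0 → 8 → 5 → 6 → 7 → 4 on input bbaab.
No string of length < 5 is accepted (BFS exhausts all shorter strings without reaching an accepting state), and bbaab is the lexicographically least accepting string of length 5.

bbaab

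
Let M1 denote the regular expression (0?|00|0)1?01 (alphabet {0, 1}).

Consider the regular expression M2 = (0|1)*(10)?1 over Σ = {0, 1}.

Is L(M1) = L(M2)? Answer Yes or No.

The string 1 is accepted by M2 but rejected by M1.
So L(M1) ≠ L(M2).

No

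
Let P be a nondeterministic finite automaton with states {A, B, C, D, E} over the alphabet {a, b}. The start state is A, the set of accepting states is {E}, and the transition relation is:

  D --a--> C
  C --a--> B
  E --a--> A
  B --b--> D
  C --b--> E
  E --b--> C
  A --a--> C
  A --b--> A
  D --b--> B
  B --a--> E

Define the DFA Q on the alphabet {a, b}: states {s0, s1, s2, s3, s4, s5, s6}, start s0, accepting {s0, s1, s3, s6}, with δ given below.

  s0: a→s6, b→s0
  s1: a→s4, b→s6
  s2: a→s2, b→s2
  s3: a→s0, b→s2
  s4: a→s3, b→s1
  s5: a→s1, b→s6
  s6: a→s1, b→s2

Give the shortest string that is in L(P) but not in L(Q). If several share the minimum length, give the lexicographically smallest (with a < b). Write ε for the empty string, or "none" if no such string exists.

ab

The string ab is accepted by P but not by Q.
No shorter string lies in the difference, and ab is the lexicographically first length-2 string in L(P) \ L(Q).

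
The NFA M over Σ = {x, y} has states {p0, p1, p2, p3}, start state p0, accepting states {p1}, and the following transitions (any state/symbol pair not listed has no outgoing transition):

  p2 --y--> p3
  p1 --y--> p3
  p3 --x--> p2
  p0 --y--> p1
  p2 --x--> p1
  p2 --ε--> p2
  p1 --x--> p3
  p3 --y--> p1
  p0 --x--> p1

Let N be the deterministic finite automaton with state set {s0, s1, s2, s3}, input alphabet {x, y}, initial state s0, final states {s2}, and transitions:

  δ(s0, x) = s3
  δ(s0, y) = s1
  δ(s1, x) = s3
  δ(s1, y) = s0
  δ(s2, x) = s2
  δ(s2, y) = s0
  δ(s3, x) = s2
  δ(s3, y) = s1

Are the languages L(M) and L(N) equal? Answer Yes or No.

No

The string x is accepted by M but rejected by N.
So L(M) ≠ L(N).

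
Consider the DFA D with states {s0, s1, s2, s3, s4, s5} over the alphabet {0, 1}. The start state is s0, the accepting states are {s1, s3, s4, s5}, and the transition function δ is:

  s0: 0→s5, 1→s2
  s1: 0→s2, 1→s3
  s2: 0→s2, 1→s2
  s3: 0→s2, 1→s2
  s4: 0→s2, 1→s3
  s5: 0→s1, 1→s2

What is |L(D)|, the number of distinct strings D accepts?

3

The useful subgraph on states {s0, s1, s3, s5} is acyclic, so L(D) is finite; the longest accepting path visits 4 useful states, giving maximum string length 3.
Counting accepting paths from s0 by length: 1 of length 1, 1 of length 2, 1 of length 3. Total 3.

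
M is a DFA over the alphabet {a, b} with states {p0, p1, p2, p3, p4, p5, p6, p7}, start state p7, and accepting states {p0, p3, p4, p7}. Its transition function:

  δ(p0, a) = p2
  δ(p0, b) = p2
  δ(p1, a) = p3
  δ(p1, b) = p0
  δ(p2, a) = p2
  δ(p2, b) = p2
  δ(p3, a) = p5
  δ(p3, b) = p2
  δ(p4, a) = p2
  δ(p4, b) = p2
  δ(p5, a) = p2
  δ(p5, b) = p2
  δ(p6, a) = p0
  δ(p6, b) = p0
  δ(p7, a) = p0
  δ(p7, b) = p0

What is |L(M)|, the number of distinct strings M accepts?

The useful subgraph on states {p0, p7} is acyclic, so L(M) is finite; the longest accepting path visits 2 useful states, giving maximum string length 1.
Counting accepting paths from p7 by length: 1 of length 0, 2 of length 1. Total 3.

3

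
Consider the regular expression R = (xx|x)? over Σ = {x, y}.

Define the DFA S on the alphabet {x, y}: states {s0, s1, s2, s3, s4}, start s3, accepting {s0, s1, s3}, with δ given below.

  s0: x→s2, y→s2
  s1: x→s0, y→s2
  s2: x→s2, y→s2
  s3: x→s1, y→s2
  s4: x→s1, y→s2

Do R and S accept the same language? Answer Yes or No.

Yes

Converting the expression R to a DFA (subset construction, then merging equivalent states) gives the minimal DFA with states {r0, r1, r2, r3}, start state r0, accepting states {r0, r1, r3} and transitions r0: x→r1, y→r2; r1: x→r3, y→r2; r2: x→r2, y→r2; r3: x→r2, y→r2.
Exploring the product automaton R × S from the start pair (r0, s3), following both machines on each input symbol, reaches 4 state pairs: (r0, s3), (r1, s1), (r2, s2), (r3, s0).
R accepts in {r0, r1, r3} and S accepts in {s0, s1, s3}. In every reachable pair the two components are either both accepting — (r0, s3), (r1, s1), (r3, s0) — or both non-accepting, so no string is accepted by exactly one of the machines: L(R) \ L(S) and L(S) \ L(R) are both empty.
Hence every string is accepted by R iff it is accepted by S, and the two languages coincide.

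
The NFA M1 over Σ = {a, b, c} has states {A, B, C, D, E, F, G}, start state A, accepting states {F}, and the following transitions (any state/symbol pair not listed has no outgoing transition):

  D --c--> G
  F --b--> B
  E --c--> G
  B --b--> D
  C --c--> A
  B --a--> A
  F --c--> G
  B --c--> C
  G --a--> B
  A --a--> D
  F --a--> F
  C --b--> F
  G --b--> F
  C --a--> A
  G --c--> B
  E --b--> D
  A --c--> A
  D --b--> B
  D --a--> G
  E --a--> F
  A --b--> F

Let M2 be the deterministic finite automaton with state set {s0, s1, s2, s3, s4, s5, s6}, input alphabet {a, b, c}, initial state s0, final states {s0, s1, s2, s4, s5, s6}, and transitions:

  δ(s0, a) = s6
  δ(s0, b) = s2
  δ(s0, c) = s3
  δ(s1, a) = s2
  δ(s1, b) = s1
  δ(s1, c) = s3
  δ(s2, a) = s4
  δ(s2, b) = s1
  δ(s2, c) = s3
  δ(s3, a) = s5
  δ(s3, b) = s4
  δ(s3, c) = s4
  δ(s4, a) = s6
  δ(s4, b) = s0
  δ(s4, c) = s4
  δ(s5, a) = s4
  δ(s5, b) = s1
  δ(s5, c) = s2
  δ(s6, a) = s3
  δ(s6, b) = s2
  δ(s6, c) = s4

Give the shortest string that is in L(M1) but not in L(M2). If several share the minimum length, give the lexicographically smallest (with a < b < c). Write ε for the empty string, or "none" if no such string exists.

The string baaa is accepted by M1 but not by M2.
No shorter string lies in the difference, and baaa is the lexicographically first length-4 string in L(M1) \ L(M2).

baaa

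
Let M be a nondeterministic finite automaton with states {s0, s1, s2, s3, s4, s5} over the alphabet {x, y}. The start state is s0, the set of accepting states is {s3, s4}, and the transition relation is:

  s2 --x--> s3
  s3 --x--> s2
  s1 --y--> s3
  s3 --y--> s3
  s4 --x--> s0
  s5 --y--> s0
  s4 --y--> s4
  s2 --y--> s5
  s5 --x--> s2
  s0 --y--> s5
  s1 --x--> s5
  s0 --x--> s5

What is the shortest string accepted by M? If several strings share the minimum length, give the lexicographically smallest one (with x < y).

A breadth-first search from s0 reaches an accepting state first via the path s0 → s5 → s2 → s3 on input xxx.
No string of length < 3 is accepted (BFS exhausts all shorter strings without reaching an accepting state), and xxx is the lexicographically least accepting string of length 3.

xxx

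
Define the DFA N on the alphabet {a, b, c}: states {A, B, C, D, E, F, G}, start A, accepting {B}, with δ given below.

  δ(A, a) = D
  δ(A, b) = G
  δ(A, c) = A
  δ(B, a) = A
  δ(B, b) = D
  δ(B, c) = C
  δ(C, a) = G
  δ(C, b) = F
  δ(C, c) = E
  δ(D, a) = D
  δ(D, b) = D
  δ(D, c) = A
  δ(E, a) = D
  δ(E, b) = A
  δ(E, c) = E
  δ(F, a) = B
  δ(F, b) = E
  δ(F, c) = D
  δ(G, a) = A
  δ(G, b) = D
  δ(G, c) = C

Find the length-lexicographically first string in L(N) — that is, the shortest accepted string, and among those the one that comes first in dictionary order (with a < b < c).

A breadth-first search from A reaches an accepting state first via the path A → G → C → F → B on input bcba.
No string of length < 4 is accepted (BFS exhausts all shorter strings without reaching an accepting state), and bcba is the lexicographically least accepting string of length 4.

bcba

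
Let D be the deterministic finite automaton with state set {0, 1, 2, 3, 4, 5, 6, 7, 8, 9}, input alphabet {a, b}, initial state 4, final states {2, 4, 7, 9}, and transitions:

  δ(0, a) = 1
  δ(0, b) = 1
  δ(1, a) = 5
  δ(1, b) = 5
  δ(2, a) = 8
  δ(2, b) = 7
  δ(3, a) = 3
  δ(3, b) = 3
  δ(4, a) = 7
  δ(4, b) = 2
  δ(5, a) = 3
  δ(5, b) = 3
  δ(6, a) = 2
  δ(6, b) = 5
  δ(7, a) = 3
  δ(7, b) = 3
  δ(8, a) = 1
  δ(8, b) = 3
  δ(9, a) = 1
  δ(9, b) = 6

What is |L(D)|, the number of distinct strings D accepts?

The useful subgraph on states {2, 4, 7} is acyclic, so L(D) is finite; the longest accepting path visits 3 useful states, giving maximum string length 2.
Counting accepting paths from 4 by length: 1 of length 0, 2 of length 1, 1 of length 2. Total 4.

4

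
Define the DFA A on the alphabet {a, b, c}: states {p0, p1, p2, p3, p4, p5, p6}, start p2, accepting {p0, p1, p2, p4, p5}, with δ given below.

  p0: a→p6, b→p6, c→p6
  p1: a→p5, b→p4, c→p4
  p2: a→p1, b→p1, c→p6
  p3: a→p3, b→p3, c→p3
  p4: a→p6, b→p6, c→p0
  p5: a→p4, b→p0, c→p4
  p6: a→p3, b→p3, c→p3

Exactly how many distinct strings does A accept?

The useful subgraph on states {p0, p1, p2, p4, p5} is acyclic, so L(A) is finite; the longest accepting path visits 5 useful states, giving maximum string length 4.
Counting accepting paths from p2 by length: 1 of length 0, 2 of length 1, 6 of length 2, 10 of length 3, 4 of length 4. Total 23.

23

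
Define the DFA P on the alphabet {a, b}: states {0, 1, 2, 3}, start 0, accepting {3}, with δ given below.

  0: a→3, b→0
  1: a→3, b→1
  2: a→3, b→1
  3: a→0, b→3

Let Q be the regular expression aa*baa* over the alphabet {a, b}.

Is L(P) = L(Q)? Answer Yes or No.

No

The string a is accepted by P but rejected by Q.
So L(P) ≠ L(Q).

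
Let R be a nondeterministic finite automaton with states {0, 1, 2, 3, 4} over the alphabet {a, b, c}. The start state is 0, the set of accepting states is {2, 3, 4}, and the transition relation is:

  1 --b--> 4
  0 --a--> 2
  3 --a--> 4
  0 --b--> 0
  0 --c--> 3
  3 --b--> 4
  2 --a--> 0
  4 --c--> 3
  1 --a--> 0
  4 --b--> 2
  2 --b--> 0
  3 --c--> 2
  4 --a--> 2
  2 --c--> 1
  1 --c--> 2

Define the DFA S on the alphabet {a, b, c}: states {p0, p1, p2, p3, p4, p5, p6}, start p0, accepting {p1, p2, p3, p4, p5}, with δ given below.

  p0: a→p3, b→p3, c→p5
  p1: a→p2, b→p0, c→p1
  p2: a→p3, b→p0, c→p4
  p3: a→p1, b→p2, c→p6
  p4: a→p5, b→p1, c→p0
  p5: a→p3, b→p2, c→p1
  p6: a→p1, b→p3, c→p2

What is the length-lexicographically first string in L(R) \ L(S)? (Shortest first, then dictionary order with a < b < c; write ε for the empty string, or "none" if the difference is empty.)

The string bc is accepted by R but not by S.
No shorter string lies in the difference, and bc is the lexicographically first length-2 string in L(R) \ L(S).

bc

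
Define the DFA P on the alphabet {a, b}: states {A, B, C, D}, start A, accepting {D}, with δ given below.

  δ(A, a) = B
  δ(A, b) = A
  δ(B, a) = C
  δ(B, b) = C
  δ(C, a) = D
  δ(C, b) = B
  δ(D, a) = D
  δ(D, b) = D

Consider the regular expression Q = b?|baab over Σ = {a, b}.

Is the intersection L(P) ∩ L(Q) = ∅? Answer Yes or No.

Yes

Converting the expression Q to a DFA (subset construction, then merging equivalent states) gives the minimal DFA with states {q0, q1, q2, q3, q4, q5}, start state q0, accepting states {q0, q2, q5} and transitions q0: a→q1, b→q2; q1: a→q1, b→q1; q2: a→q3, b→q1; q3: a→q4, b→q1; q4: a→q1, b→q5; q5: a→q1, b→q1.
Exploring the product automaton P × Q from the start pair (A, q0), following both machines on each input symbol, reaches 9 state pairs: (A, q0), (B, q1), (A, q2), (C, q1), (B, q3), (A, q1), (D, q1), (C, q4), (B, q5).
P accepts in {D} and Q accepts in {q0, q2, q5}; no reachable pair has both components accepting, so no string drives both machines to acceptance simultaneously and L(P) ∩ L(Q) = ∅.
So no string is accepted by both, and the intersection is empty.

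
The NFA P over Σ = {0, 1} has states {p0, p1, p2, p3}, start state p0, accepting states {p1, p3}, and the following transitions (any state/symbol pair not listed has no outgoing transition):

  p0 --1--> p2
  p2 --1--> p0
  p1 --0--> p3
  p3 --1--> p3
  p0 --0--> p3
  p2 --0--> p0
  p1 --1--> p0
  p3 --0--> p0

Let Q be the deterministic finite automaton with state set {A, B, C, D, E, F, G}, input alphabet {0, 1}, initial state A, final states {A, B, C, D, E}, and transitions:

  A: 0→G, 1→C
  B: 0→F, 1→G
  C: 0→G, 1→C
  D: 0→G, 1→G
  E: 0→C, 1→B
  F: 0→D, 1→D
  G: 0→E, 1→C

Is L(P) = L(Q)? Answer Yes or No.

No

The string 0 is accepted by P but rejected by Q.
So L(P) ≠ L(Q).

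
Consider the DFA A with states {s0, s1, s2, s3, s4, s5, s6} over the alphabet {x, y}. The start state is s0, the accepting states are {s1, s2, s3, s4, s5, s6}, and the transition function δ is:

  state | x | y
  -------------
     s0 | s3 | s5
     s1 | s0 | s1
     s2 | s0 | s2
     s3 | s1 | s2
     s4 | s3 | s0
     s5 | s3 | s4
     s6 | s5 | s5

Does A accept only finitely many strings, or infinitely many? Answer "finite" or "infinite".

infinite

State s0 is reachable from the start and can reach an accepting state, and it lies on the cycle s0 → s3 → s1 → s0.
Traversing that cycle any number of times yields accepted strings of unbounded length, so the language is infinite.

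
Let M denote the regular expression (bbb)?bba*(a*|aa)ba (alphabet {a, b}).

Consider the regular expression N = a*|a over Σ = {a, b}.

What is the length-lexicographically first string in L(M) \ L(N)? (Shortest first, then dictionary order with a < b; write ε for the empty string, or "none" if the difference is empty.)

bbba

The string bbba is accepted by M but not by N.
No shorter string lies in the difference, and bbba is the lexicographically first length-4 string in L(M) \ L(N).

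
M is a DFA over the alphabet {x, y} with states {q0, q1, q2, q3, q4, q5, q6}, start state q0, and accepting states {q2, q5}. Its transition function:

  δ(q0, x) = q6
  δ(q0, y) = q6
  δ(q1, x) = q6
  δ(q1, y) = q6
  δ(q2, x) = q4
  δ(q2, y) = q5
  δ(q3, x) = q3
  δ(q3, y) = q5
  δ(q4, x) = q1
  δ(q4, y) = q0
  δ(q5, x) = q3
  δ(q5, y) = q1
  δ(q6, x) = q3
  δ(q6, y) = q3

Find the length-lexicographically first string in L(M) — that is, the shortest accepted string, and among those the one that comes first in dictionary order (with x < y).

A breadth-first search from q0 reaches an accepting state first via the path q0 → q6 → q3 → q5 on input xxy.
No string of length < 3 is accepted (BFS exhausts all shorter strings without reaching an accepting state), and xxy is the lexicographically least accepting string of length 3.

xxy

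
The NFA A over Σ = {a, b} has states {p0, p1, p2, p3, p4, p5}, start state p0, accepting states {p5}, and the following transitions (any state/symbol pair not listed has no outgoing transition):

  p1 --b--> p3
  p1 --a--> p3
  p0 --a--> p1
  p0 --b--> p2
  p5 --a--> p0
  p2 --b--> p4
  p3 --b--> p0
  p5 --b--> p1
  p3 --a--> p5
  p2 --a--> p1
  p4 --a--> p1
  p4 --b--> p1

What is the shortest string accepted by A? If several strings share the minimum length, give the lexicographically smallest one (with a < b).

A breadth-first search from p0 reaches an accepting state first via the path p0 → p1 → p3 → p5 on input aaa.
No string of length < 3 is accepted (BFS exhausts all shorter strings without reaching an accepting state), and aaa is the lexicographically least accepting string of length 3.

aaa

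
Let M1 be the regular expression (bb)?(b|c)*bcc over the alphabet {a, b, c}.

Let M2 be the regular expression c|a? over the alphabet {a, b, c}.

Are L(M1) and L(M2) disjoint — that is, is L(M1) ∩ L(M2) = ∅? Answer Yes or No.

Yes

Converting the expression M1 to a DFA (subset construction, then merging equivalent states) gives the minimal DFA with states {r0, r1, r2, r3, r4}, start state r0, accepting states {r4} and transitions r0: a→r1, b→r2, c→r0; r1: a→r1, b→r1, c→r1; r2: a→r1, b→r2, c→r3; r3: a→r1, b→r2, c→r4; r4: a→r1, b→r2, c→r0.
Converting the expression M2 to a DFA (subset construction, then merging equivalent states) gives the minimal DFA with states {t0, t1, t2}, start state t0, accepting states {t0, t1} and transitions t0: a→t1, b→t2, c→t1; t1: a→t2, b→t2, c→t2; t2: a→t2, b→t2, c→t2.
Exploring the product automaton M1 × M2 from the start pair (r0, t0), following both machines on each input symbol, reaches 8 state pairs: (r0, t0), (r1, t1), (r2, t2), (r0, t1), (r1, t2), (r3, t2), (r0, t2), (r4, t2).
M1 accepts in {r4} and M2 accepts in {t0, t1}; no reachable pair has both components accepting, so no string drives both machines to acceptance simultaneously and L(M1) ∩ L(M2) = ∅.
So no string is accepted by both, and the intersection is empty.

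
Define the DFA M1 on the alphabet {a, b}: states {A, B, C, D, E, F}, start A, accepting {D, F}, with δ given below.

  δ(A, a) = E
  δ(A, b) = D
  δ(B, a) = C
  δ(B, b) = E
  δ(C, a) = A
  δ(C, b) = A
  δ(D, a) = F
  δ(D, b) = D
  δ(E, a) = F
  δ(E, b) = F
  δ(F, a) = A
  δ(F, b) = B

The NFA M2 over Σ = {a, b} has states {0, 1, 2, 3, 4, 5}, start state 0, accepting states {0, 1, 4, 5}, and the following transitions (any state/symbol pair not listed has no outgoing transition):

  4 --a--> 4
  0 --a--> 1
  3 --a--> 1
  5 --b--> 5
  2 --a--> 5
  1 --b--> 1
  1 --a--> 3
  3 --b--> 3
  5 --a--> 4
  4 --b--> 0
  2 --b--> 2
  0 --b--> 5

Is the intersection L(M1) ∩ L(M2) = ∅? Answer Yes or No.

The string b is accepted by both M1 and M2.
Hence L(M1) ∩ L(M2) ≠ ∅.

No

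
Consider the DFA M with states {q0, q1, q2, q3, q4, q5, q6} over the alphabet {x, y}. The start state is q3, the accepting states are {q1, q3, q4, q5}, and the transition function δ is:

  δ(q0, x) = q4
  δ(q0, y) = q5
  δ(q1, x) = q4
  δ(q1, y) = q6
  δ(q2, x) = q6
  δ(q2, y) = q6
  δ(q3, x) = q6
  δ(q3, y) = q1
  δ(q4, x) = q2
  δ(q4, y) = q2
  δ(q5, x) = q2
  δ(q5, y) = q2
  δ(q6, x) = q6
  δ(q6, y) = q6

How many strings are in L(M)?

The useful subgraph on states {q1, q3, q4} is acyclic, so L(M) is finite; the longest accepting path visits 3 useful states, giving maximum string length 2.
Counting accepting paths from q3 by length: 1 of length 0, 1 of length 1, 1 of length 2. Total 3.

3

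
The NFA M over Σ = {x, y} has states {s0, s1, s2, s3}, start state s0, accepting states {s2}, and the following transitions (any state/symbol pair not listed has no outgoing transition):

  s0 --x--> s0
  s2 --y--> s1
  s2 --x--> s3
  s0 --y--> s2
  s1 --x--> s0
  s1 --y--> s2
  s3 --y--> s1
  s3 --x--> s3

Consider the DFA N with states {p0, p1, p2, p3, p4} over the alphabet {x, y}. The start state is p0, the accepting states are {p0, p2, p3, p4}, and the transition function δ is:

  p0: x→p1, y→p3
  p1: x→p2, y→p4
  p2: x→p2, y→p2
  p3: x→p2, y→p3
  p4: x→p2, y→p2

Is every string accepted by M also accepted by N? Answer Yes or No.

Exploring the product automaton M × N from the start pair (s0, p0), following both machines on each input symbol, reaches 9 state pairs: (s0, p0), (s0, p1), (s2, p3), (s0, p2), (s2, p4), (s3, p2), (s1, p3), (s2, p2), (s1, p2).
M accepts in {s2} and N accepts in {p0, p2, p3, p4}. The reachable pairs whose M-component is accepting are (s2, p3), (s2, p4), (s2, p2); in each of them the N-component is accepting too, so the product for L(M) \ L(N) (M-component accepting, N-component rejecting) has no reachable accepting pair and the difference is empty.
Hence every string in L(M) is also in L(N).

Yes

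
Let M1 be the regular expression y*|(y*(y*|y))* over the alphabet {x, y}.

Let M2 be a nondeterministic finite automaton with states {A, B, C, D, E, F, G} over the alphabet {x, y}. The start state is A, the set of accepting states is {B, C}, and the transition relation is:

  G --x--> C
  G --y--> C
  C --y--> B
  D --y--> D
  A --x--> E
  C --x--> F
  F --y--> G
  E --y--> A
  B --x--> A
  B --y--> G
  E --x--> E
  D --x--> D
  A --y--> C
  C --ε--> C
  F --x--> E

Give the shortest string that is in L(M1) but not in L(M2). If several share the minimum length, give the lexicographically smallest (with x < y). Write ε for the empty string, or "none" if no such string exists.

ε

The empty string ε is accepted by M1 but not by M2.
Since ε is the unique shortest string, it is the required witness.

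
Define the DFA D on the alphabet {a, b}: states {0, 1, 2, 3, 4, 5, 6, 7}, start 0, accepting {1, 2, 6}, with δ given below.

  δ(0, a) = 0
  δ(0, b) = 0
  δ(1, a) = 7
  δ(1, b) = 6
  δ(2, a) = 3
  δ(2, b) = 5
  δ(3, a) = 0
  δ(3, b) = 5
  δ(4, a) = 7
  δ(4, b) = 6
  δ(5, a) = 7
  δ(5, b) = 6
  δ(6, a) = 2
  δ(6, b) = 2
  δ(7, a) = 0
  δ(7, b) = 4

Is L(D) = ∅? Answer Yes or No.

Yes

The states reachable from the start state are {0}.
None of the accepting states {1, 2, 6} is reachable, so no string is accepted and L(D) = ∅.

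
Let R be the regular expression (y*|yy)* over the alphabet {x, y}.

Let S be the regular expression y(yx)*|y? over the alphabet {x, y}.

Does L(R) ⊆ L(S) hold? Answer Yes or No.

No

The string yy is in L(R) but not in L(S).
So L(R) ⊄ L(S).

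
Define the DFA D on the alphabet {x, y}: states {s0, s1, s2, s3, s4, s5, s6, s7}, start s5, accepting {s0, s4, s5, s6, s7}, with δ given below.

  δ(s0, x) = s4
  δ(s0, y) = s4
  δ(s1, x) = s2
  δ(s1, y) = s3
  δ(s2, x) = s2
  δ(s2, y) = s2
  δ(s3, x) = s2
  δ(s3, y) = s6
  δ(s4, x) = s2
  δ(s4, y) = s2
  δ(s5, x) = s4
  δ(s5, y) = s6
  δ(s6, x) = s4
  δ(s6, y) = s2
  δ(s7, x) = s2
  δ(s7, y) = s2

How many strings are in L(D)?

The useful subgraph on states {s4, s5, s6} is acyclic, so L(D) is finite; the longest accepting path visits 3 useful states, giving maximum string length 2.
Counting accepting paths from s5 by length: 1 of length 0, 2 of length 1, 1 of length 2. Total 4.

4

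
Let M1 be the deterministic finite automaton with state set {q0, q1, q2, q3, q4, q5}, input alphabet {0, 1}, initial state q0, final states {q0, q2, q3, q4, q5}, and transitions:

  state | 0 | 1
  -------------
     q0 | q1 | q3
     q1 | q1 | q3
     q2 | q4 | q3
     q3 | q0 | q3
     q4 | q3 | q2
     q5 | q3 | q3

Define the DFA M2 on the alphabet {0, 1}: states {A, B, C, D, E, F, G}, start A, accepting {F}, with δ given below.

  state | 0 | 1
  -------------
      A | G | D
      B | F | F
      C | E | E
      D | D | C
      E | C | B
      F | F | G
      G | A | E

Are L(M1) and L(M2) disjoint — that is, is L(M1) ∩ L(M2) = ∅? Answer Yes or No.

No

The string 0110 is accepted by both M1 and M2.
Hence L(M1) ∩ L(M2) ≠ ∅.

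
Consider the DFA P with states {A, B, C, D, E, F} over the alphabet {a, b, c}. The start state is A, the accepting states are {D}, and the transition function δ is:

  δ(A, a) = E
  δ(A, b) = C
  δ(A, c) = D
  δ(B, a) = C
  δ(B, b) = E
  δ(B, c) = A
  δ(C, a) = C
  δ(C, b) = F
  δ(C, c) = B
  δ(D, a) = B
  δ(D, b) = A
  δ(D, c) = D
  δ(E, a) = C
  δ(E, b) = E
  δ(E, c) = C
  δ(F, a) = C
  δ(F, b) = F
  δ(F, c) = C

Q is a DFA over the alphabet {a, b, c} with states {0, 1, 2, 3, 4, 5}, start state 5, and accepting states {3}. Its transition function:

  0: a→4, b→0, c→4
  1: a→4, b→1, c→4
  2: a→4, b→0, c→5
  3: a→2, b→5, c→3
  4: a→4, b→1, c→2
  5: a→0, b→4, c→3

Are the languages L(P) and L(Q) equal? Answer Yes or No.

Exploring the product automaton P × Q from the start pair (A, 5), following both machines on each input symbol, reaches 6 state pairs: (A, 5), (E, 0), (C, 4), (D, 3), (F, 1), (B, 2).
P accepts in {D} and Q accepts in {3}. In every reachable pair the two components are either both accepting — (D, 3) — or both non-accepting, so no string is accepted by exactly one of the machines: L(P) \ L(Q) and L(Q) \ L(P) are both empty.
Hence every string is accepted by P iff it is accepted by Q, and the two languages coincide.

Yes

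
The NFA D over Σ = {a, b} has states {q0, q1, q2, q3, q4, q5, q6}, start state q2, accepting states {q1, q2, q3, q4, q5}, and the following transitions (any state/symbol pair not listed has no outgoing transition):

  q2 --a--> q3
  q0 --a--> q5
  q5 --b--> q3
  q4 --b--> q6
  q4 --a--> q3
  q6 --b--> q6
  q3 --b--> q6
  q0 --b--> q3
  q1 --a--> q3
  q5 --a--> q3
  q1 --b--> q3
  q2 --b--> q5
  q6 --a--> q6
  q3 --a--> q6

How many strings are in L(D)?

The useful subgraph on states {q2, q3, q5} is acyclic, so L(D) is finite; the longest accepting path visits 3 useful states, giving maximum string length 2.
Counting accepting paths from q2 by length: 1 of length 0, 2 of length 1, 2 of length 2. Total 5.

5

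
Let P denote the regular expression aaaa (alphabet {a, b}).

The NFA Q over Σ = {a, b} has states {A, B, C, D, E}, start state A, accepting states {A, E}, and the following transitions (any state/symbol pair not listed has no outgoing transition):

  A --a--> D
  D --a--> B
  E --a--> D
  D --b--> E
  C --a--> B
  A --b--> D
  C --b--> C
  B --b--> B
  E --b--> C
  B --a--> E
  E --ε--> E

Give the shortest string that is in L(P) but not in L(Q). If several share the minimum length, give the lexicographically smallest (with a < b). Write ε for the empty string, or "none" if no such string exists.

The string aaaa is accepted by P but not by Q.
No shorter string lies in the difference, and aaaa is the lexicographically first length-4 string in L(P) \ L(Q).

aaaa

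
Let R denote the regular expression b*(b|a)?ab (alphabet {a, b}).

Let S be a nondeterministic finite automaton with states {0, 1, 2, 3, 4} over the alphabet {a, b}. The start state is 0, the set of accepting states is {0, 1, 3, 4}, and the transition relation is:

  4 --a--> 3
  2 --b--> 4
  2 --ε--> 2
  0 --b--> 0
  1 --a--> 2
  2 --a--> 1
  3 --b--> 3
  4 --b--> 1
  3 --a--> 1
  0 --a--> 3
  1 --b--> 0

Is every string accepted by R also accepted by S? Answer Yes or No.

Converting the expression R to a DFA (subset construction, then merging equivalent states) gives the minimal DFA with states {r0, r1, r2, r3, r4}, start state r0, accepting states {r3} and transitions r0: a→r1, b→r0; r1: a→r2, b→r3; r2: a→r4, b→r3; r3: a→r4, b→r4; r4: a→r4, b→r4.
Exploring the product automaton R × S from the start pair (r0, 0), following both machines on each input symbol, reaches 10 state pairs: (r0, 0), (r1, 3), (r2, 1), (r3, 3), (r4, 2), (r3, 0), (r4, 1), (r4, 3), (r4, 4), (r4, 0).
R accepts in {r3} and S accepts in {0, 1, 3, 4}. The reachable pairs whose R-component is accepting are (r3, 3), (r3, 0); in each of them the S-component is accepting too, so the product for L(R) \ L(S) (R-component accepting, S-component rejecting) has no reachable accepting pair and the difference is empty.
Hence every string in L(R) is also in L(S).

Yes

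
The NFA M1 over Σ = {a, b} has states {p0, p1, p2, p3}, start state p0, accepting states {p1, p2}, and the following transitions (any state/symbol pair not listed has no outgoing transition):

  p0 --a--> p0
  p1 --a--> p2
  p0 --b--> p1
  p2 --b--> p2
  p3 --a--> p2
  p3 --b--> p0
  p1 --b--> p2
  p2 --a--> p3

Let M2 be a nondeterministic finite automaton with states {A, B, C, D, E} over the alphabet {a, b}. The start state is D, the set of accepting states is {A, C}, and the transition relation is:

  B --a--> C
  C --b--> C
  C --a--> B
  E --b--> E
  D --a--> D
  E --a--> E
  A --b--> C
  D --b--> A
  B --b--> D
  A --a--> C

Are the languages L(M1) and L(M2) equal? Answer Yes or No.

Exploring the product automaton M1 × M2 from the start pair (p0, D), following both machines on each input symbol, reaches 4 state pairs: (p0, D), (p1, A), (p2, C), (p3, B).
M1 accepts in {p1, p2} and M2 accepts in {A, C}. In every reachable pair the two components are either both accepting — (p1, A), (p2, C) — or both non-accepting, so no string is accepted by exactly one of the machines: L(M1) \ L(M2) and L(M2) \ L(M1) are both empty.
Hence every string is accepted by M1 iff it is accepted by M2, and the two languages coincide.

Yes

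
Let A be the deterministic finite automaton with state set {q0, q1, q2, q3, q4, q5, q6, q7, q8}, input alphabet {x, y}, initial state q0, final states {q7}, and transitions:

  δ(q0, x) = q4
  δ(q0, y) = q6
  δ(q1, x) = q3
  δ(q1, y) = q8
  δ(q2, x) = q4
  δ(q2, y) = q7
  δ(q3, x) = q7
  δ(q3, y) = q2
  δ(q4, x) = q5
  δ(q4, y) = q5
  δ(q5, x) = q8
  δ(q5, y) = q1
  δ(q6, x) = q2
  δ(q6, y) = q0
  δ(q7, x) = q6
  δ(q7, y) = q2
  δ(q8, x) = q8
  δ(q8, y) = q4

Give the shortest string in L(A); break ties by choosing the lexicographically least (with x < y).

yxy

A breadth-first search from q0 reaches an accepting state first via the path q0 → q6 → q2 → q7 on input yxy.
No string of length < 3 is accepted (BFS exhausts all shorter strings without reaching an accepting state), and yxy is the lexicographically least accepting string of length 3.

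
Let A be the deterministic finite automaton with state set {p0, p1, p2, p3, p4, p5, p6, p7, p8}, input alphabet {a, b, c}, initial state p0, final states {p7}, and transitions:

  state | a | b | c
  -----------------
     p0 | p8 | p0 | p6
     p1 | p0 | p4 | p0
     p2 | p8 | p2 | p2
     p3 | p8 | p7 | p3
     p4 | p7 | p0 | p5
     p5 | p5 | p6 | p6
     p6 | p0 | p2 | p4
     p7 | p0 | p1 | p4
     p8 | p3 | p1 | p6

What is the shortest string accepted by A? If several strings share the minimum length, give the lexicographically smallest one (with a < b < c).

aab

A breadth-first search from p0 reaches an accepting state first via the path p0 → p8 → p3 → p7 on input aab.
No string of length < 3 is accepted (BFS exhausts all shorter strings without reaching an accepting state), and aab is the lexicographically least accepting string of length 3.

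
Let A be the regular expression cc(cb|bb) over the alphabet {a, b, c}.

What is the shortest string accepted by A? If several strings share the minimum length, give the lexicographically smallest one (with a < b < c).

By inspection of the expression, no string of length less than 4 matches, and ccbb is the lexicographically first match of length 4.

ccbb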